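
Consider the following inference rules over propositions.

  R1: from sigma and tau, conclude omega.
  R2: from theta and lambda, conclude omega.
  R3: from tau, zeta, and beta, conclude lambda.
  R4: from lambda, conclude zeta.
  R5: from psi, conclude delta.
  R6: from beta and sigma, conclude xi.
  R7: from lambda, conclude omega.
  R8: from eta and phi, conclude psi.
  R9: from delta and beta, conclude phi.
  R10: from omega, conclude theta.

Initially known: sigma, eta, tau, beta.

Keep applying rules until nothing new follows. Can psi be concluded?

No

psi would need eta and phi (R8), but phi is never established.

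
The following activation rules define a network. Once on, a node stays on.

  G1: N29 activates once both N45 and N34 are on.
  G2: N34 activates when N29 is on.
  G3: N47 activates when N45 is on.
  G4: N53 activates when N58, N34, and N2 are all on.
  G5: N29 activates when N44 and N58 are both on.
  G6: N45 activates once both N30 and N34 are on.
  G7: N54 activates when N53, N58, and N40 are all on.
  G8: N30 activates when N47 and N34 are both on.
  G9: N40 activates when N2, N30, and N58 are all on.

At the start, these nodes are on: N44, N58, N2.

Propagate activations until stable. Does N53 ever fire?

N44 and N58 are on, so N29 activates (G5).
N29 is on, so N34 activates (G2).
G4: N58, N34, and N2 on → N53 on.

Yes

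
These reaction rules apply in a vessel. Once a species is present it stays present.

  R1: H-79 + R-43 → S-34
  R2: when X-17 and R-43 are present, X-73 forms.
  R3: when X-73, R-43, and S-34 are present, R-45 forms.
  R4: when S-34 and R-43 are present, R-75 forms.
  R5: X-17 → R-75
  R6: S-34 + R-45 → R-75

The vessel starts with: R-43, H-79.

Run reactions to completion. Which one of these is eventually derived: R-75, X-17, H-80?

H-79 and R-43 present → S-34 forms (R1).
S-34 and R-43 present → R-75 forms (R4).
No rule produces X-17, and it is not given. No rule produces H-80, and it is not given.

R-75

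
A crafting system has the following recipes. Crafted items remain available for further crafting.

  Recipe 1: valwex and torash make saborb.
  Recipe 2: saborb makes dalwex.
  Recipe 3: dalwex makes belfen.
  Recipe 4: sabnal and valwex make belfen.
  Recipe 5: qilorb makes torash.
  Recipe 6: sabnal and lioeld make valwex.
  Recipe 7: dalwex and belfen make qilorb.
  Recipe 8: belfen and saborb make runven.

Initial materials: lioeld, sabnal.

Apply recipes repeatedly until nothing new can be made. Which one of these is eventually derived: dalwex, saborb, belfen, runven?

belfen

Using Recipe 6, sabnal and lioeld make valwex.
Using Recipe 4, sabnal and valwex make belfen.
runven would need belfen and saborb (Recipe 8), but saborb is never obtained. saborb would need valwex and torash (Recipe 1), but torash is never obtained. dalwex would need saborb (Recipe 2), but saborb is never obtained.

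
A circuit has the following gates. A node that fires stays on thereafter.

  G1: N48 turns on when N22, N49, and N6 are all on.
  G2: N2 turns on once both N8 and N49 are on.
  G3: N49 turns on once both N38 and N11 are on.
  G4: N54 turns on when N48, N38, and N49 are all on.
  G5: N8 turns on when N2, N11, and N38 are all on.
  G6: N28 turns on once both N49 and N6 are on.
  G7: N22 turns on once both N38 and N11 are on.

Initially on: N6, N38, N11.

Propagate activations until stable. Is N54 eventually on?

Yes

G3: N38 and N11 on → N49 on.
N38 and N11 are on, so N22 turns on (G7).
G1: N22, N49, and N6 on → N48 on.
G4: N48, N38, and N49 on → N54 on.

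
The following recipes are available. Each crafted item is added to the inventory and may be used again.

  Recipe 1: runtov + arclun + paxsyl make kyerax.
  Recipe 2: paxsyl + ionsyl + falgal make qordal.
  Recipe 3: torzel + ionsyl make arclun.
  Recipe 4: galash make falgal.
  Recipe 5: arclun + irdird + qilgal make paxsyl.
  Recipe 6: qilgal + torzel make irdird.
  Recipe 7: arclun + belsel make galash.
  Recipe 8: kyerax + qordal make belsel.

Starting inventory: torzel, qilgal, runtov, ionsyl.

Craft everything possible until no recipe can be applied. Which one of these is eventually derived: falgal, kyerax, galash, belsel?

Using Recipe 3, torzel and ionsyl make arclun.
Using Recipe 6, qilgal and torzel make irdird.
Using Recipe 5, arclun, irdird, and qilgal make paxsyl.
runtov + arclun + paxsyl → kyerax (Recipe 1).
galash would need arclun and belsel (Recipe 7), but belsel is never obtained. falgal would need galash (Recipe 4), but galash is never obtained. belsel would need kyerax and qordal (Recipe 8), but qordal is never obtained.

kyerax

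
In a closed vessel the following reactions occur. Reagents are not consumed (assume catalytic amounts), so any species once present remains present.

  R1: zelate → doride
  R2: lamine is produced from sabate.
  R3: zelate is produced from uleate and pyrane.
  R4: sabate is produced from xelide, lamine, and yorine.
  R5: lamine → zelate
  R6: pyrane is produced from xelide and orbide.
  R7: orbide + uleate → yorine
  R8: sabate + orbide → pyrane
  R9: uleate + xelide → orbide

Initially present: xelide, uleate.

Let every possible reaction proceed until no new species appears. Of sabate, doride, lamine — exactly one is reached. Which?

doride

uleate and xelide present → orbide forms (R9).
xelide and orbide present → pyrane forms (R6).
uleate and pyrane present → zelate forms (R3).
zelate present → doride forms (R1).
lamine would need sabate (R2), but sabate never forms. sabate would need xelide, lamine, and yorine (R4), but lamine never forms.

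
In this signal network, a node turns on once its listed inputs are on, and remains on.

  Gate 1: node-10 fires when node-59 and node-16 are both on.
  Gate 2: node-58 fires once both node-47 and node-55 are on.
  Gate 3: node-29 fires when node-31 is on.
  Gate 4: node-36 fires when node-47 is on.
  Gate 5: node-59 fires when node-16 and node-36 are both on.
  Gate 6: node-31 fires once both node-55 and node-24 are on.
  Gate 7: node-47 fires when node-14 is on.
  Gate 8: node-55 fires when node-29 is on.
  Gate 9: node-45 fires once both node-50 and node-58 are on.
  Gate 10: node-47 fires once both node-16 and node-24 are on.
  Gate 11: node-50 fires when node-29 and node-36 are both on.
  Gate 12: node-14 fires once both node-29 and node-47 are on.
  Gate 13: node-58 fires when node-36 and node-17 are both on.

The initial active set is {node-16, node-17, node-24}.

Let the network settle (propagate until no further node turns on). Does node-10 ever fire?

Yes

node-16 and node-24 are on, so node-47 fires (Gate 10).
node-47 is on, so node-36 fires (Gate 4).
node-16 and node-36 are on, so node-59 fires (Gate 5).
node-59 and node-16 are on, so node-10 fires (Gate 1).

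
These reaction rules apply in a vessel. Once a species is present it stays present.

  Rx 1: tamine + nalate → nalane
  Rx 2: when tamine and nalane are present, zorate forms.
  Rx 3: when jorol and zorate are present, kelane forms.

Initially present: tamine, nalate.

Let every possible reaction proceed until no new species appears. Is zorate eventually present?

tamine and nalate present → nalane forms (Rx 1).
tamine and nalane present → zorate forms (Rx 2).

Yes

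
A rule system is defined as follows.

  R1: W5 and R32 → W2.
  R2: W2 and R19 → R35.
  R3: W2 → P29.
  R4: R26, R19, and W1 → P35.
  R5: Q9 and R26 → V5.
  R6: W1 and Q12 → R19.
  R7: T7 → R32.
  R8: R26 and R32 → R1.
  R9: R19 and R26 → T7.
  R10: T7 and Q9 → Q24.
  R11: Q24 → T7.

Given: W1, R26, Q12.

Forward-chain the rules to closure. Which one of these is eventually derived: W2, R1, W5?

R1

From W1 and Q12, R6 gives R19.
From R19 and R26, R9 gives T7.
From T7, R7 gives R32.
From R26 and R32, R8 gives R1.
No rule produces W5, and it is not given. W2 would need W5 and R32 (R1), but W5 is never established.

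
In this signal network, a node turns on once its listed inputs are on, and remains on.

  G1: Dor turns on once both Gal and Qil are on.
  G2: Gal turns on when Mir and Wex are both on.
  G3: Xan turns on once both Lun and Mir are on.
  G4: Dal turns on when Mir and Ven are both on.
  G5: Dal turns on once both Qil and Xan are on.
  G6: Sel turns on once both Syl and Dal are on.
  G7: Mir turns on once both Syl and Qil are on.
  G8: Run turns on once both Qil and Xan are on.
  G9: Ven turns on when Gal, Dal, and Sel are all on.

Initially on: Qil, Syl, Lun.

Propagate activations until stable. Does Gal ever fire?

Gal would need Mir and Wex (G2), but Wex never turns on.

No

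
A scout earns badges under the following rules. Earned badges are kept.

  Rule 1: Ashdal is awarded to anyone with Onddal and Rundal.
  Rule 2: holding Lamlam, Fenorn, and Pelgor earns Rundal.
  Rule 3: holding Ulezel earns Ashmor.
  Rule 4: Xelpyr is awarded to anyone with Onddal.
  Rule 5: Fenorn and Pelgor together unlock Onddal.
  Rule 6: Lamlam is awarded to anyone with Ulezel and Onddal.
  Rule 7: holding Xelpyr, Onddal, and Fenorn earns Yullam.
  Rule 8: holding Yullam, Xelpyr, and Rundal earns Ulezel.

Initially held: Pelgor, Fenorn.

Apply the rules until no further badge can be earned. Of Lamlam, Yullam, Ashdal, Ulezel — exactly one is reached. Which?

Yullam

With Fenorn and Pelgor, Onddal is earned (Rule 5).
With Onddal, Xelpyr is earned (Rule 4).
With Xelpyr, Onddal, and Fenorn, Yullam is earned (Rule 7).
Ulezel would need Yullam, Xelpyr, and Rundal (Rule 8), but Rundal is never earned. Ashdal would need Onddal and Rundal (Rule 1), but Rundal is never earned. Lamlam would need Ulezel and Onddal (Rule 6), but Ulezel is never earned.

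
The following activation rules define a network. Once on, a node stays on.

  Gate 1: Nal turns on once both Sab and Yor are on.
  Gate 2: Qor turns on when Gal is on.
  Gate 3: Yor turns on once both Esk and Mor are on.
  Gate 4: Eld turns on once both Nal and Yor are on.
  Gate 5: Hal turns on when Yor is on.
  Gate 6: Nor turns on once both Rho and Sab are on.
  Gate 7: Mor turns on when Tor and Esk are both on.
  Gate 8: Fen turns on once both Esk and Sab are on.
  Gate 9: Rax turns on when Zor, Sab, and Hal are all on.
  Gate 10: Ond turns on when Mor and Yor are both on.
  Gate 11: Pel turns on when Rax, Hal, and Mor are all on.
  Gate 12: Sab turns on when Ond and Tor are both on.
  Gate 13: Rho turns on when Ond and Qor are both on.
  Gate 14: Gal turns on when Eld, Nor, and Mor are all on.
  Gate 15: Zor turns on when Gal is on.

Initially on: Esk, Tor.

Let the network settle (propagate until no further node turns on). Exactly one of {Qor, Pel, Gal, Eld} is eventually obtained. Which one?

Eld

Gate 7: Tor and Esk on → Mor on.
Esk and Mor are on, so Yor turns on (Gate 3).
Gate 10: Mor and Yor on → Ond on.
Ond and Tor are on, so Sab turns on (Gate 12).
Sab and Yor are on, so Nal turns on (Gate 1).
Nal and Yor are on, so Eld turns on (Gate 4).
Pel would need Rax, Hal, and Mor (Gate 11), but Rax never turns on. Qor would need Gal (Gate 2), but Gal never turns on. Gal would need Eld, Nor, and Mor (Gate 14), but Nor never turns on.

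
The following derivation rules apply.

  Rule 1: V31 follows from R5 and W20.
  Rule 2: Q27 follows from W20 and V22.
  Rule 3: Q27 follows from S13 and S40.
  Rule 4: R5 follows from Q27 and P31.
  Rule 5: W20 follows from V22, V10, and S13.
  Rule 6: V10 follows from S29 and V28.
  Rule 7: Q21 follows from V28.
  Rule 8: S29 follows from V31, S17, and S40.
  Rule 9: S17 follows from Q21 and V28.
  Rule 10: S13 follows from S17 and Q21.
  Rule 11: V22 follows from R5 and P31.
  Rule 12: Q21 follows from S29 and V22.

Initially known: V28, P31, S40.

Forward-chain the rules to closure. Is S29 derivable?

S29 would need V31, S17, and S40 (Rule 8), but V31 is never established.

No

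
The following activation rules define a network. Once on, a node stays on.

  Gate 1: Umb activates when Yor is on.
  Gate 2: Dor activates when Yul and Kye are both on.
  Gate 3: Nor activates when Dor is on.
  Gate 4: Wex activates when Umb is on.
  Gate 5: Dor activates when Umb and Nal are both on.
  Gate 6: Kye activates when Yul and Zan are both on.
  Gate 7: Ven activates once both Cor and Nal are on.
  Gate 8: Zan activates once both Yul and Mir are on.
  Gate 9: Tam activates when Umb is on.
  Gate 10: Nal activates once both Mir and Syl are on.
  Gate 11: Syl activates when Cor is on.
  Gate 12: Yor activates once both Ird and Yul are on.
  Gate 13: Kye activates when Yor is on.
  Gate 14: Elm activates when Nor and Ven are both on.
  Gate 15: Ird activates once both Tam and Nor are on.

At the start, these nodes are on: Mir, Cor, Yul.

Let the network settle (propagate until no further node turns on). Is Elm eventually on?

Yes

Cor is on, so Syl activates (Gate 11).
Gate 8: Yul and Mir on → Zan on.
Yul and Zan are on, so Kye activates (Gate 6).
Mir and Syl are on, so Nal activates (Gate 10).
Yul and Kye are on, so Dor activates (Gate 2).
Cor and Nal are on, so Ven activates (Gate 7).
Dor is on, so Nor activates (Gate 3).
Nor and Ven are on, so Elm activates (Gate 14).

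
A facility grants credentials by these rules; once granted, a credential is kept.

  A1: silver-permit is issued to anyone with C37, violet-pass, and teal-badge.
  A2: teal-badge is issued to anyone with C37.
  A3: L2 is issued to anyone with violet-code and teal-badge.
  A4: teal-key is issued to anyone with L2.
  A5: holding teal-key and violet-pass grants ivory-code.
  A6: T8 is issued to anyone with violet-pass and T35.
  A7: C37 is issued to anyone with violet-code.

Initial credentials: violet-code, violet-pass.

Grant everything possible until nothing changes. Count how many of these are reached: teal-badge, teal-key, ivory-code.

Holding violet-code grants C37 (A7).
Holding C37 grants teal-badge (A2).
Holding violet-code and teal-badge grants L2 (A3).
Holding L2 grants teal-key (A4).
Holding teal-key and violet-pass grants ivory-code (A5).
teal-badge: reached.
teal-key: reached.
ivory-code: reached.
All 3 are reached.

3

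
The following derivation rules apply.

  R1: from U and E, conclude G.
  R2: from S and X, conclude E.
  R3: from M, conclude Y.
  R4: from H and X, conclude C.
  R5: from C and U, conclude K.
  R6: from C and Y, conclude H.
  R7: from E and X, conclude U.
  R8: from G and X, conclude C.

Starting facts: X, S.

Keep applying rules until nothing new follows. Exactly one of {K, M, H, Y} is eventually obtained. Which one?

K

S and X hold, so E follows (R2).
From E and X, R7 gives U.
U and E hold, so G follows (R1).
G and X hold, so C follows (R8).
C and U hold, so K follows (R5).
No rule produces M, and it is not given. Y would need M (R3), but M is never established. H would need C and Y (R6), but Y is never established.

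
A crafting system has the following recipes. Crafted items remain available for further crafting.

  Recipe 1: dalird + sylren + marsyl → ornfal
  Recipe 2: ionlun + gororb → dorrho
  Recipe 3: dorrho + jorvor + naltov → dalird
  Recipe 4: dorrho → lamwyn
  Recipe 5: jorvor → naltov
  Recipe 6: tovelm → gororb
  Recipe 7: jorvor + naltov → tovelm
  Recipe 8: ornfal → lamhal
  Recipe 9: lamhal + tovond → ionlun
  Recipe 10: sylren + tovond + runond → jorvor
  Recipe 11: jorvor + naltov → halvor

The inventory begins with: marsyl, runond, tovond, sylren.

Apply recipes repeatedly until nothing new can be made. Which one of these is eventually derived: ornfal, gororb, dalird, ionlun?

gororb

sylren + tovond + runond → jorvor (Recipe 10).
Using Recipe 5, jorvor makes naltov.
Using Recipe 7, jorvor and naltov make tovelm.
Using Recipe 6, tovelm makes gororb.
ornfal would need dalird, sylren, and marsyl (Recipe 1), but dalird is never obtained. ionlun would need lamhal and tovond (Recipe 9), but lamhal is never obtained. dalird would need dorrho, jorvor, and naltov (Recipe 3), but dorrho is never obtained.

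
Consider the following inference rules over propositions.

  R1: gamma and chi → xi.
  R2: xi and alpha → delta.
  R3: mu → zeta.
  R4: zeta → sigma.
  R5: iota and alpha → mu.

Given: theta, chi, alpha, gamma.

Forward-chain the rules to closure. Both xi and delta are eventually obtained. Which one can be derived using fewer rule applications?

xi

xi: gamma and chi hold, so xi follows (R1). [1 rule application]
delta: From gamma and chi, R1 gives xi. xi and alpha hold, so delta follows (R2). [2 rule applications]
xi needs fewer.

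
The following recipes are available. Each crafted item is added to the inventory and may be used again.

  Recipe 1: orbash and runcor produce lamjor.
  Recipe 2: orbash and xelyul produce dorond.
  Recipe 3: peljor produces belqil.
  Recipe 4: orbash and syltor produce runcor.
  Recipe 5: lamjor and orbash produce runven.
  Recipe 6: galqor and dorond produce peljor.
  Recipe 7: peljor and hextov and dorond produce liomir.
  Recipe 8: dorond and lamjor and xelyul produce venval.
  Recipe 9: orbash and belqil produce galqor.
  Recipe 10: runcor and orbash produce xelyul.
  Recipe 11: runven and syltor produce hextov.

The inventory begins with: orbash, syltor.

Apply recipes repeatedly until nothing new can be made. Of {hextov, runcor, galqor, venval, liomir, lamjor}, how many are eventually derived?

orbash and syltor → runcor (Recipe 4).
Using Recipe 10, runcor and orbash make xelyul.
orbash and runcor → lamjor (Recipe 1).
orbash and xelyul → dorond (Recipe 2).
lamjor and orbash → runven (Recipe 5).
Using Recipe 8, dorond, lamjor, and xelyul make venval.
Using Recipe 11, runven and syltor make hextov.
hextov: reached.
runcor: reached.
galqor would need orbash and belqil (Recipe 9), but belqil is never obtained.
venval: reached.
liomir would need peljor, hextov, and dorond (Recipe 7), but peljor is never obtained.
lamjor: reached.
Reached: hextov, runcor, venval, and lamjor — 4 of the 6.

4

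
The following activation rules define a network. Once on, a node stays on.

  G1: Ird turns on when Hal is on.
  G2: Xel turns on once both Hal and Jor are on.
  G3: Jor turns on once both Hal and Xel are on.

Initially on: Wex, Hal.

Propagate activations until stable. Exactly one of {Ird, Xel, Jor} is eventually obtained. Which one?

Hal is on, so Ird turns on (G1).
Jor would need Hal and Xel (G3), but Xel never turns on. Xel would need Hal and Jor (G2), but Jor never turns on.

Ird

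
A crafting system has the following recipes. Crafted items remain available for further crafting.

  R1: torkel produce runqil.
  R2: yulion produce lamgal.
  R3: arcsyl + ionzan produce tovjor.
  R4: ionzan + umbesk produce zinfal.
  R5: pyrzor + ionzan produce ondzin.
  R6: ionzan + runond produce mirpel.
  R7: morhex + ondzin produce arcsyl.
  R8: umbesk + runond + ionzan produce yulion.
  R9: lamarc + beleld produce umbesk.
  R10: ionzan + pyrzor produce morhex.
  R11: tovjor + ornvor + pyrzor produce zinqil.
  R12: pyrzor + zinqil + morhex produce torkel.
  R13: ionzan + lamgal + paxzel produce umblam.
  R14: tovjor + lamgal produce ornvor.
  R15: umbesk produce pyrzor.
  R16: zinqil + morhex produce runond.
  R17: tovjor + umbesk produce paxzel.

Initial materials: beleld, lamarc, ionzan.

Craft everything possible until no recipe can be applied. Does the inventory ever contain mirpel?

No

mirpel would need ionzan and runond (R6), but runond is never obtained.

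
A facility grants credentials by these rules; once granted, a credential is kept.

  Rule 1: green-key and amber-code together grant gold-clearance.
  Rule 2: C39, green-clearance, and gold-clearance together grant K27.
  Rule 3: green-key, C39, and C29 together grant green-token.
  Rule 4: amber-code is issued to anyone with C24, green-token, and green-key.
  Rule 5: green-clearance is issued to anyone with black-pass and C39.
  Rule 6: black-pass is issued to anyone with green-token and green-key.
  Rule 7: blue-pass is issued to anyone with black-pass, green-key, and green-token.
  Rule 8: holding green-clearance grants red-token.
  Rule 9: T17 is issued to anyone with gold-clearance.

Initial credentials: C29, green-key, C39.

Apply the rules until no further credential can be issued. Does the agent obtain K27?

K27 would need C39, green-clearance, and gold-clearance (Rule 2), but gold-clearance is never granted.

No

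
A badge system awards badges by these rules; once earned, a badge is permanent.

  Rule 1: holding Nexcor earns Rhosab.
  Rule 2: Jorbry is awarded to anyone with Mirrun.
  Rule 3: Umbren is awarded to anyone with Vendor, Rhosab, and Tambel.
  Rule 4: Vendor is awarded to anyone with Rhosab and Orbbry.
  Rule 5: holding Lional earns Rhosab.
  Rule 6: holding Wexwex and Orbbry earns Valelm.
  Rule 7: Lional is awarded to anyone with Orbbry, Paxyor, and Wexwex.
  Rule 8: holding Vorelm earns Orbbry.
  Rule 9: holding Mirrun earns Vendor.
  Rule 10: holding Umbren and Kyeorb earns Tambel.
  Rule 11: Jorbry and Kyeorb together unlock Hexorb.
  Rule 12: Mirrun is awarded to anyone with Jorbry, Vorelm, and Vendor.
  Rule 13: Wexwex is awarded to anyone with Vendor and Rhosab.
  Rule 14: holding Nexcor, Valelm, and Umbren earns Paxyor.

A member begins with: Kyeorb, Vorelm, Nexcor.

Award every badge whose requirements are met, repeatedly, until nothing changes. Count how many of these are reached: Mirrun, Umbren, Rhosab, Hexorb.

With Nexcor, Rhosab is earned (Rule 1).
Mirrun would need Jorbry, Vorelm, and Vendor (Rule 12), but Jorbry is never earned.
Umbren would need Vendor, Rhosab, and Tambel (Rule 3), but Tambel is never earned.
Rhosab: reached.
Hexorb would need Jorbry and Kyeorb (Rule 11), but Jorbry is never earned.
Reached: Rhosab — 1 of the 4.

1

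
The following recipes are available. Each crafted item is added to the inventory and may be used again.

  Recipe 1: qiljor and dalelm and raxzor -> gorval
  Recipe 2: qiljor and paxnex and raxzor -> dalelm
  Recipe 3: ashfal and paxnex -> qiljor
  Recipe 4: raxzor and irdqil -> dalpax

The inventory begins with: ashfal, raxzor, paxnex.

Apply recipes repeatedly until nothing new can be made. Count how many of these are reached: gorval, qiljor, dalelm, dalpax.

Using Recipe 3, ashfal and paxnex make qiljor.
Using Recipe 2, qiljor, paxnex, and raxzor make dalelm.
qiljor and dalelm and raxzor -> gorval (Recipe 1).
gorval: reached.
qiljor: reached.
dalelm: reached.
dalpax would need raxzor and irdqil (Recipe 4), but irdqil is never obtained.
Reached: gorval, qiljor, and dalelm — 3 of the 4.

3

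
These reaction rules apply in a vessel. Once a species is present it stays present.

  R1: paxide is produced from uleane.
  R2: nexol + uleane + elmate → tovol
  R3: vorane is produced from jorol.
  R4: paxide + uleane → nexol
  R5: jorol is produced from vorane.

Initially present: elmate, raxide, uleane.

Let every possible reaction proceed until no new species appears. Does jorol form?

jorol would need vorane (R5), but vorane never forms.

No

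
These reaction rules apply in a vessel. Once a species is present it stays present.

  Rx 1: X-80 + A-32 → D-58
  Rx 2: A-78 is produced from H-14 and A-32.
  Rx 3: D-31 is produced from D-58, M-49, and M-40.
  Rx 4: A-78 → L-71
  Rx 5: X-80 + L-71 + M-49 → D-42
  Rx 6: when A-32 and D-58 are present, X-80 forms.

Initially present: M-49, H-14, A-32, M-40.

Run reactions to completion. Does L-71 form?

H-14 and A-32 present → A-78 forms (Rx 2).
A-78 present → L-71 forms (Rx 4).

Yes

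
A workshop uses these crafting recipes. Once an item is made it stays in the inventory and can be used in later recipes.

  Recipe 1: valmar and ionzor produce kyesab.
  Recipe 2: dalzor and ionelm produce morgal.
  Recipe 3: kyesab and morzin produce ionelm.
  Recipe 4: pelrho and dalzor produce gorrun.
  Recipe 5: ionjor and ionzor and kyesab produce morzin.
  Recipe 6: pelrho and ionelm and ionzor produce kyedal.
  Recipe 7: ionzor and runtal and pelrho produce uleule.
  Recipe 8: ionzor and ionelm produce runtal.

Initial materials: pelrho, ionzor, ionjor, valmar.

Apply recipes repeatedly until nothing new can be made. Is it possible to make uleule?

Yes

valmar and ionzor → kyesab (Recipe 1).
Using Recipe 5, ionjor, ionzor, and kyesab make morzin.
Using Recipe 3, kyesab and morzin make ionelm.
ionzor and ionelm → runtal (Recipe 8).
Using Recipe 7, ionzor, runtal, and pelrho make uleule.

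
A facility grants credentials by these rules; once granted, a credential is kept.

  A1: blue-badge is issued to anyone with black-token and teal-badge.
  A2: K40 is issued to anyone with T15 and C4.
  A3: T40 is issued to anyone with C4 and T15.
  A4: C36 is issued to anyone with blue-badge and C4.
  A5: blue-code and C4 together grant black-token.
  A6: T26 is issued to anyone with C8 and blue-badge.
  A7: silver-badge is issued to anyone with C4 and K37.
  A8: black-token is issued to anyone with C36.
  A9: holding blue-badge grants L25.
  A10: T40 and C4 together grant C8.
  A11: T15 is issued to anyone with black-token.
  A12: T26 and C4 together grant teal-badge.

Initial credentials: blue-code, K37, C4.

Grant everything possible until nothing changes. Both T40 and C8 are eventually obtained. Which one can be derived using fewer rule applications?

T40

T40: Holding blue-code and C4 grants black-token (A5). Holding black-token grants T15 (A11). Holding C4 and T15 grants T40 (A3). [3 rule applications]
C8: Holding blue-code and C4 grants black-token (A5). Holding black-token grants T15 (A11). Holding C4 and T15 grants T40 (A3). Holding T40 and C4 grants C8 (A10). [4 rule applications]
T40 needs fewer.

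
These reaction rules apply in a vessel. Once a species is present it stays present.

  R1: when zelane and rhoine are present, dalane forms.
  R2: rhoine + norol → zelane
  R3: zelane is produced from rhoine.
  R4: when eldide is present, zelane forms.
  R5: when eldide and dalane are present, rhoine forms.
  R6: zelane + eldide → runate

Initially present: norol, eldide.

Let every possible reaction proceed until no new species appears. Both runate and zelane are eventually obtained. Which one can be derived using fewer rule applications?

zelane

zelane: eldide present → zelane forms (R4). [1 rule application]
runate: eldide present → zelane forms (R4). zelane and eldide present → runate forms (R6). [2 rule applications]
zelane needs fewer.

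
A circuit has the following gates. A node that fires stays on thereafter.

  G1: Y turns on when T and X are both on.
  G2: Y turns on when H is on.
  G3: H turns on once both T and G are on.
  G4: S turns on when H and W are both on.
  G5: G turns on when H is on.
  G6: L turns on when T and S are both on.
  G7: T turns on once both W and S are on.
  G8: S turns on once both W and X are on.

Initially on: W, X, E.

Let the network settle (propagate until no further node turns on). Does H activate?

No

H would need T and G (G3), but G never turns on.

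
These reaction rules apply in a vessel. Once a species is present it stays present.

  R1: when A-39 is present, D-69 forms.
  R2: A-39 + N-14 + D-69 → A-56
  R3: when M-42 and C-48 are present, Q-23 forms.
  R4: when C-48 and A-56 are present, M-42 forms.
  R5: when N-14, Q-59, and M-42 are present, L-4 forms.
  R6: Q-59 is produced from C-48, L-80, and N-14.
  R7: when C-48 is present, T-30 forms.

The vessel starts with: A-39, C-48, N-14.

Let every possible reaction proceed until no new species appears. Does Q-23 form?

A-39 present → D-69 forms (R1).
A-39, N-14, and D-69 present → A-56 forms (R2).
C-48 and A-56 present → M-42 forms (R4).
M-42 and C-48 present → Q-23 forms (R3).

Yes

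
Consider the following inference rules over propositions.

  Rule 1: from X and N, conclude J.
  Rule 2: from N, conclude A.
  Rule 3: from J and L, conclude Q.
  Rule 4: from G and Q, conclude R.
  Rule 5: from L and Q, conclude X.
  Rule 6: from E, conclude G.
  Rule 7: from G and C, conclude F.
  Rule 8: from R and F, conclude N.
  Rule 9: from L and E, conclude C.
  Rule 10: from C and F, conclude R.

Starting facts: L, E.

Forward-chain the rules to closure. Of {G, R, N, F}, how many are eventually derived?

L and E hold, so C follows (Rule 9).
E holds, so G follows (Rule 6).
G and C hold, so F follows (Rule 7).
C and F hold, so R follows (Rule 10).
From R and F, Rule 8 gives N.
G: reached.
R: reached.
N: reached.
F: reached.
All 4 are reached.

4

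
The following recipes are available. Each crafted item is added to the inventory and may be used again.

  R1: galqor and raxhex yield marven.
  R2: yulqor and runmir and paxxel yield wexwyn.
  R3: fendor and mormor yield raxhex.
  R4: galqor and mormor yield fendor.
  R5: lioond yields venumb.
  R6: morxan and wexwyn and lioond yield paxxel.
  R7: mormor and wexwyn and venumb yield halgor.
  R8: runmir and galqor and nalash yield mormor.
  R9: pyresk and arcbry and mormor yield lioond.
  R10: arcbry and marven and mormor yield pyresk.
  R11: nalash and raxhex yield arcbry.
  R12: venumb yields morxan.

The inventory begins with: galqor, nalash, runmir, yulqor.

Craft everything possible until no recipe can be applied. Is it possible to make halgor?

halgor would need mormor, wexwyn, and venumb (R7), but wexwyn is never obtained.

No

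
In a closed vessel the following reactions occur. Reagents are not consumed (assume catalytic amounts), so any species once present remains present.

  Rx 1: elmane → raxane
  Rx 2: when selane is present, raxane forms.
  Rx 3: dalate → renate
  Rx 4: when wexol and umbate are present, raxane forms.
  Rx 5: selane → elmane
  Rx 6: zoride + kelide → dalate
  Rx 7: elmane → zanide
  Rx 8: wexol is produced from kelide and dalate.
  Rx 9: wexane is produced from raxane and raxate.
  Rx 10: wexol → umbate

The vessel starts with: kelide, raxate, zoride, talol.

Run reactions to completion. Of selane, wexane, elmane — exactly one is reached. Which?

zoride and kelide present → dalate forms (Rx 6).
kelide and dalate present → wexol forms (Rx 8).
wexol present → umbate forms (Rx 10).
wexol and umbate present → raxane forms (Rx 4).
raxane and raxate present → wexane forms (Rx 9).
No rule produces selane, and it is not given. elmane would need selane (Rx 5), but selane never forms.

wexane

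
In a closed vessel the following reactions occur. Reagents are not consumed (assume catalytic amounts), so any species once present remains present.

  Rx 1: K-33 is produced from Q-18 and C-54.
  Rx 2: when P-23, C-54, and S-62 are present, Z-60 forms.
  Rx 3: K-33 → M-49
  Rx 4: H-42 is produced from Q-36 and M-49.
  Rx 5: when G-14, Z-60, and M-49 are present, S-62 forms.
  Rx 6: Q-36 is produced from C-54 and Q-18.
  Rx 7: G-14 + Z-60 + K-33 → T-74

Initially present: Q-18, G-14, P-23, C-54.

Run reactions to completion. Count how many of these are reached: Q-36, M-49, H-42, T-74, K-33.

4

C-54 and Q-18 present → Q-36 forms (Rx 6).
Q-18 and C-54 present → K-33 forms (Rx 1).
K-33 present → M-49 forms (Rx 3).
Q-36 and M-49 present → H-42 forms (Rx 4).
Q-36: reached.
M-49: reached.
H-42: reached.
T-74 would need G-14, Z-60, and K-33 (Rx 7), but Z-60 never forms.
K-33: reached.
Reached: Q-36, M-49, H-42, and K-33 — 4 of the 5.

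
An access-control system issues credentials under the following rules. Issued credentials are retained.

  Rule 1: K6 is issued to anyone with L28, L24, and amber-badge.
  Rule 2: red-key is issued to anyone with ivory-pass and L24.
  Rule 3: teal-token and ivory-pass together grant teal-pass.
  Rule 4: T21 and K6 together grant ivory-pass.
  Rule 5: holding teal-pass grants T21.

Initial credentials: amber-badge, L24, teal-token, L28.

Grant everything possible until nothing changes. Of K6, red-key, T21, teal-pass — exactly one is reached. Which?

K6

Holding L28, L24, and amber-badge grants K6 (Rule 1).
T21 would need teal-pass (Rule 5), but teal-pass is never granted. teal-pass would need teal-token and ivory-pass (Rule 3), but ivory-pass is never granted. red-key would need ivory-pass and L24 (Rule 2), but ivory-pass is never granted.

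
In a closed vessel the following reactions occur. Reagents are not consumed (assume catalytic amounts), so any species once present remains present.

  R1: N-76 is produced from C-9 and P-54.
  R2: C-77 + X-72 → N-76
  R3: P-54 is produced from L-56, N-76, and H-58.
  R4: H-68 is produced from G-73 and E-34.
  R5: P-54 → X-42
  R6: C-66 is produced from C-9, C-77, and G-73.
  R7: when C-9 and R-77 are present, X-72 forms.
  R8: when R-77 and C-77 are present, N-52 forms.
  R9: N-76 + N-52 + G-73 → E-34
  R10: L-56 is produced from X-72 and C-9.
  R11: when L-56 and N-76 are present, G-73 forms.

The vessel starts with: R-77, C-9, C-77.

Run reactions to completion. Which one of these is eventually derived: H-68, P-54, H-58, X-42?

H-68

C-9 and R-77 present → X-72 forms (R7).
R-77 and C-77 present → N-52 forms (R8).
C-77 and X-72 present → N-76 forms (R2).
X-72 and C-9 present → L-56 forms (R10).
L-56 and N-76 present → G-73 forms (R11).
N-76, N-52, and G-73 present → E-34 forms (R9).
G-73 and E-34 present → H-68 forms (R4).
P-54 would need L-56, N-76, and H-58 (R3), but H-58 never forms. No rule produces H-58, and it is not given. X-42 would need P-54 (R5), but P-54 never forms.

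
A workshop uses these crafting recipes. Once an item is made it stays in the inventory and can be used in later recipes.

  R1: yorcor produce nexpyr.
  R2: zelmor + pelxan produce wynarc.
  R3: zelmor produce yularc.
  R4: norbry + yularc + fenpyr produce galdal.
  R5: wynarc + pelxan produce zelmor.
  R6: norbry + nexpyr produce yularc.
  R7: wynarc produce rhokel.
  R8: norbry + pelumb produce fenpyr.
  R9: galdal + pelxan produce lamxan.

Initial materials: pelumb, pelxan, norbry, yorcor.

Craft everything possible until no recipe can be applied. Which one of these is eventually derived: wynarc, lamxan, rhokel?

lamxan

norbry + pelumb → fenpyr (R8).
yorcor → nexpyr (R1).
Using R6, norbry and nexpyr make yularc.
norbry + yularc + fenpyr → galdal (R4).
Using R9, galdal and pelxan make lamxan.
rhokel would need wynarc (R7), but wynarc is never obtained. wynarc would need zelmor and pelxan (R2), but zelmor is never obtained.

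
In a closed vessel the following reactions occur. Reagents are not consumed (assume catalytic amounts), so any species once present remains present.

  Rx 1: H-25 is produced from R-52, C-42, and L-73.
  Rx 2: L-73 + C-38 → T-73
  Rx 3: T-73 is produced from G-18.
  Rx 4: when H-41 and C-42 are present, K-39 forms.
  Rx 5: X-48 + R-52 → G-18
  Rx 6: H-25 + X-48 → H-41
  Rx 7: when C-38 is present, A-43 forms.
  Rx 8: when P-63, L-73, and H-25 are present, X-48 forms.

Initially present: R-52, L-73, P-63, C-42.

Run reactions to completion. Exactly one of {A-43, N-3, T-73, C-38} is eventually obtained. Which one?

T-73

R-52, C-42, and L-73 present → H-25 forms (Rx 1).
P-63, L-73, and H-25 present → X-48 forms (Rx 8).
X-48 and R-52 present → G-18 forms (Rx 5).
G-18 present → T-73 forms (Rx 3).
No rule produces N-3, and it is not given. A-43 would need C-38 (Rx 7), but C-38 never forms. No rule produces C-38, and it is not given.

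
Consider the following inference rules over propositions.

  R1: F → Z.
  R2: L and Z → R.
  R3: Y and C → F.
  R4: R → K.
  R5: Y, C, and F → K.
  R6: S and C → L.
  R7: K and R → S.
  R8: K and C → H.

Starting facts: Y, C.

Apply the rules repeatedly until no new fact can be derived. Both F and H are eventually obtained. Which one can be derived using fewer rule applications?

F

F: Y and C hold, so F follows (R3). [1 rule application]
H: Y and C hold, so F follows (R3). From Y, C, and F, R5 gives K. From K and C, R8 gives H. [3 rule applications]
F needs fewer.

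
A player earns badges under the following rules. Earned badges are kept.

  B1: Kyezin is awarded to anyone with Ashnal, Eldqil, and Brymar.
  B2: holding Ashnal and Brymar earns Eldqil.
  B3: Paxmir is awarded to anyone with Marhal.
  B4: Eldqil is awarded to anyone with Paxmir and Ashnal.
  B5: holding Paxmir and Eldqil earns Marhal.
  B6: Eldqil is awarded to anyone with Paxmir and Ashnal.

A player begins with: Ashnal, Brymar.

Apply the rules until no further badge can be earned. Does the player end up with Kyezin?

With Ashnal and Brymar, Eldqil is earned (B2).
With Ashnal, Eldqil, and Brymar, Kyezin is earned (B1).

Yes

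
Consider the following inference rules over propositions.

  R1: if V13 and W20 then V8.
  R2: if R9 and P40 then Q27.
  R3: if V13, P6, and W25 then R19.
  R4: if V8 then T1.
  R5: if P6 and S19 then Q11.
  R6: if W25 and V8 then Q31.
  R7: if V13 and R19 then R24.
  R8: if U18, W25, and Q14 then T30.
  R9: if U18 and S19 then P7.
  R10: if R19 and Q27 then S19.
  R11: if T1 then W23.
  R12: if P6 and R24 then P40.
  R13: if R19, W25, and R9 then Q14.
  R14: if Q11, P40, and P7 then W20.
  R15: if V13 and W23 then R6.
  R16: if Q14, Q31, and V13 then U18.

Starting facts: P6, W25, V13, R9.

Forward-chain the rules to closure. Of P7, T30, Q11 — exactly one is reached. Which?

Q11

From V13, P6, and W25, R3 gives R19.
From V13 and R19, R7 gives R24.
From P6 and R24, R12 gives P40.
From R9 and P40, R2 gives Q27.
R19 and Q27 hold, so S19 follows (R10).
P6 and S19 hold, so Q11 follows (R5).
P7 would need U18 and S19 (R9), but U18 is never established. T30 would need U18, W25, and Q14 (R8), but U18 is never established.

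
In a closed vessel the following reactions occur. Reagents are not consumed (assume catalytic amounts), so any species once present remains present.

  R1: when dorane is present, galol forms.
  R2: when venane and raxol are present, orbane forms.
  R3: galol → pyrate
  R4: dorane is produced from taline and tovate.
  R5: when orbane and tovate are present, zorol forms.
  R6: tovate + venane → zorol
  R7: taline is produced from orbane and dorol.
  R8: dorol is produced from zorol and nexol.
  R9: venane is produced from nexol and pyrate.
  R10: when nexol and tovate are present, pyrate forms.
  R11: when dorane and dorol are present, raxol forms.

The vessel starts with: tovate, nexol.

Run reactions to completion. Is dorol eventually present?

nexol and tovate present → pyrate forms (R10).
nexol and pyrate present → venane forms (R9).
tovate and venane present → zorol forms (R6).
zorol and nexol present → dorol forms (R8).

Yes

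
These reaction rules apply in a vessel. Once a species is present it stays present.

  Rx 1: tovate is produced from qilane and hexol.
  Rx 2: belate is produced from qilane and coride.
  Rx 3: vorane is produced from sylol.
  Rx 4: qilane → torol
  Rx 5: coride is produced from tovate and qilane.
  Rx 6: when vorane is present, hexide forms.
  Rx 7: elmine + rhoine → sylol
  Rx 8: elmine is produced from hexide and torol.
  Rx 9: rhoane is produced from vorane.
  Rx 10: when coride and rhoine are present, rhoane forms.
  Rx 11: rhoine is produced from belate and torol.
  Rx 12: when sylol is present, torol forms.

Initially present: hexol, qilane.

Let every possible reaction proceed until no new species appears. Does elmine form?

No

elmine would need hexide and torol (Rx 8), but hexide never forms.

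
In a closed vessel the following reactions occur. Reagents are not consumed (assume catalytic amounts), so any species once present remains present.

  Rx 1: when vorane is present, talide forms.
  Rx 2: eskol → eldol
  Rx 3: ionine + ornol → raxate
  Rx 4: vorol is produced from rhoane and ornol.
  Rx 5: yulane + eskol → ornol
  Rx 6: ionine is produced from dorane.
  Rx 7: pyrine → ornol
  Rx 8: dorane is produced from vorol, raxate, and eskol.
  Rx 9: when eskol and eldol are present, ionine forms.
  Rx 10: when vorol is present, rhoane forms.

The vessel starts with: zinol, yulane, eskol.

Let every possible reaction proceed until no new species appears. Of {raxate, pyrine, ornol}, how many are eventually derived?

eskol present → eldol forms (Rx 2).
yulane and eskol present → ornol forms (Rx 5).
eskol and eldol present → ionine forms (Rx 9).
ionine and ornol present → raxate forms (Rx 3).
raxate: reached.
No rule produces pyrine, and it is not given.
ornol: reached.
Reached: raxate and ornol — 2 of the 3.

2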